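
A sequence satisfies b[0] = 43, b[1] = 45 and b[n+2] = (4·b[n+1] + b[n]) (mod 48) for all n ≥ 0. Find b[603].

25

Computing terms: b[0] = 43; b[1] = 45; b[2] = 31; b[3] = 25; b[4] = 35; b[5] = 21; b[6] = 23; b[7] = 17; b[8] = 43; b[9] = 45.
Since (b[8], b[9]) = (b[0], b[1]) = (43, 45) (two consecutive terms determine the rest), the sequence is periodic with period 8.
(603 - 0) mod 8 = 3, so b[603] = b[3] = 25.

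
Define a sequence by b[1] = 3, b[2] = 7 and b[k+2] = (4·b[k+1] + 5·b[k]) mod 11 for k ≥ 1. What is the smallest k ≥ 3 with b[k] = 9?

Listing terms: b[1] = 3; b[2] = 7; b[3] = 10; b[4] = 9; b[5] = 9; b[6] = 4; b[7] = 6; b[8] = 0; b[9] = 8; b[10] = 10; b[11] = 3; b[12] = 7.
Since (b[11], b[12]) = (b[1], b[2]) = (3, 7) (two consecutive terms determine the rest), the sequence is periodic with period 10.
The value 9 first appears (with k ≥ 3) at b[4].

4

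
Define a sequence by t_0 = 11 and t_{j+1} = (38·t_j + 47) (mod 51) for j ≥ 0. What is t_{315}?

42

Computing terms: t_0 = 11,  t_1 = 6,  t_2 = 20,  t_3 = 42,  t_4 = 11.
The sequence repeats with period 4.
(315 - 0) mod 4 = 3, so t_{315} = t_3 = 42.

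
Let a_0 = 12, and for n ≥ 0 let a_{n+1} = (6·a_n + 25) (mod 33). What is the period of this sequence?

10

a_0 = 12,  a_1 = 31,  a_2 = 13,  a_3 = 4,  a_4 = 16,  a_5 = 22,  a_6 = 25,  a_7 = 10,  a_8 = 19,  a_9 = 7,  a_{10} = 1,  a_{11} = 31.
Since a_{11} = a_1 = 31, the sequence is eventually periodic: after a pre-period of length 1 it cycles with period 10.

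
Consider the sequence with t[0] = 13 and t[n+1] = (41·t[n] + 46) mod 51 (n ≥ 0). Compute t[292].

Computing terms: t[0] = 13; t[1] = 18; t[2] = 19; t[3] = 9; t[4] = 7; t[5] = 27; t[6] = 31; t[7] = 42; t[8] = 34; t[9] = 12; t[10] = 28; t[11] = 21; t[12] = 40; t[13] = 3; t[14] = 16; t[15] = 39; t[16] = 13.
Since t[16] = t[0] = 13, the sequence is periodic with period 16.
So t[292] = t[0 + ((292-0) mod 16)] = t[4] = 7.

7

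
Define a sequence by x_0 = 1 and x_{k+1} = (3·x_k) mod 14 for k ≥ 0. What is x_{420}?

We have x_0 = 1,  x_1 = 3,  x_2 = 9,  x_3 = 13,  x_4 = 11,  x_5 = 5,  x_6 = 1.
Since x_6 = x_0 = 1, the sequence is periodic with period 6.
So x_{420} = x_{0 + ((420-0) mod 6)} = x_0 = 1.

1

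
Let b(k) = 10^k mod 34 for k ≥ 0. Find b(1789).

Listing terms: b(0) = 1; b(1) = 10; b(2) = 32; b(3) = 14; b(4) = 4; b(5) = 6; b(6) = 26; b(7) = 22; b(8) = 16; b(9) = 24; b(10) = 2; b(11) = 20; b(12) = 30; b(13) = 28; b(14) = 8; b(15) = 12; b(16) = 18; b(17) = 10.
Since b(17) = b(1) = 10, the sequence is eventually periodic: after a pre-period of length 1 it cycles with period 16.
For k ≥ 1, b(k) depends only on (k - 1) mod 16. (1789 - 1) mod 16 = 12, so b(1789) = b(13) = 28.

28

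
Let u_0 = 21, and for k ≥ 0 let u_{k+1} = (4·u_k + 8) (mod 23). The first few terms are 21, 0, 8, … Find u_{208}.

9

Computing terms: u_0 = 21,  u_1 = 0,  u_2 = 8,  u_3 = 17,  u_4 = 7,  u_5 = 13,  u_6 = 14,  u_7 = 18,  u_8 = 11,  u_9 = 6,  u_{10} = 9,  u_{11} = 21.
Since u_{11} = u_0 = 21, the sequence is periodic with period 11.
(208 - 0) mod 11 = 10, so u_{208} = u_{10} = 9.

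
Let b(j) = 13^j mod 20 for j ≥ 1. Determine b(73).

13

b(1) = 13,  b(2) = 9,  b(3) = 17,  b(4) = 1,  b(5) = 13.
Since b(5) = b(1) = 13, the sequence is periodic with period 4.
So b(73) = b(1 + ((73-1) mod 4)) = b(1) = 13.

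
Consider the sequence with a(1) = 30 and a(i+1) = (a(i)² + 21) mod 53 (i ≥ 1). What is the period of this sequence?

We have a(1) = 30,  a(2) = 20,  a(3) = 50,  a(4) = 30.
The sequence repeats with period 3.

3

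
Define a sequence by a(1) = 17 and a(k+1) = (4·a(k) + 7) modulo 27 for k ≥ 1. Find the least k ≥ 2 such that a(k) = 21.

Computing terms: a(1) = 17,  a(2) = 21,  a(3) = 10,  a(4) = 20,  a(5) = 6,  a(6) = 4,  a(7) = 23,  a(8) = 18,  a(9) = 25,  a(10) = 26,  a(11) = 3,  a(12) = 19,  a(13) = 2,  a(14) = 15,  a(15) = 13,  a(16) = 5,  a(17) = 0,  a(18) = 7,  a(19) = 8,  a(20) = 12,  a(21) = 1,  a(22) = 11,  a(23) = 24,  a(24) = 22,  a(25) = 14,  a(26) = 9,  a(27) = 16,  a(28) = 17.
The sequence repeats with period 27.
The value 21 first appears (with k ≥ 2) at a(2).

2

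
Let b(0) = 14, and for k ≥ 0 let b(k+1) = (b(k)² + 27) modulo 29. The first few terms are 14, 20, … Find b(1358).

21

b(0) = 14; b(1) = 20; b(2) = 21; b(3) = 4; b(4) = 14.
The sequence repeats with period 4.
(1358 - 0) mod 4 = 2, so b(1358) = b(2) = 21.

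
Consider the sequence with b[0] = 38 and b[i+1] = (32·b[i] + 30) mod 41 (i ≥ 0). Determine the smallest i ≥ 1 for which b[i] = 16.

We have b[0] = 38,  b[1] = 16,  b[2] = 9,  b[3] = 31,  b[4] = 38.
Since b[4] = b[0] = 38, the sequence is periodic with period 4.
The value 16 first appears (with i ≥ 1) at b[1].

1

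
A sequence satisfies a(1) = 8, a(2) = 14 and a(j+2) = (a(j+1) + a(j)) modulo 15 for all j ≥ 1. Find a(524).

6

Computing terms: a(1) = 8,  a(2) = 14,  a(3) = 7,  a(4) = 6,  a(5) = 13,  a(6) = 4,  a(7) = 2,  a(8) = 6,  a(9) = 8,  a(10) = 14.
Since (a(9), a(10)) = (a(1), a(2)) = (8, 14) (two consecutive terms determine the rest), the sequence is periodic with period 8.
(524 - 1) mod 8 = 3, so a(524) = a(4) = 6.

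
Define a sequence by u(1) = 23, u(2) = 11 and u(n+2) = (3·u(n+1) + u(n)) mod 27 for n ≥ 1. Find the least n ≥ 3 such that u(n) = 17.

Computing terms: u(1) = 23, u(2) = 11, u(3) = 2, u(4) = 17, u(5) = 26, u(6) = 14, u(7) = 14, u(8) = 2, u(9) = 20, u(10) = 8, u(11) = 17, u(12) = 5, u(13) = 5, u(14) = 20, u(15) = 11, u(16) = 26, u(17) = 8, u(18) = 23, u(19) = 23, u(20) = 11.
Since (u(19), u(20)) = (u(1), u(2)) = (23, 11) (two consecutive terms determine the rest), the sequence is periodic with period 18.
The value 17 first appears (with n ≥ 3) at u(4).

4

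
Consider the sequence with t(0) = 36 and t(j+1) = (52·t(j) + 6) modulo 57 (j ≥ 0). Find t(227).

Computing terms: t(0) = 36, t(1) = 54, t(2) = 21, t(3) = 15, t(4) = 45, t(5) = 9, t(6) = 18, t(7) = 30, t(8) = 27, t(9) = 42, t(10) = 24, t(11) = 0, t(12) = 6, t(13) = 33, t(14) = 12, t(15) = 3, t(16) = 48, t(17) = 51, t(18) = 36.
Since t(18) = t(0) = 36, the sequence is periodic with period 18.
So t(227) = t(0 + ((227-0) mod 18)) = t(11) = 0.

0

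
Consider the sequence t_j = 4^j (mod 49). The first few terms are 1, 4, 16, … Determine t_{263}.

2

Computing terms: t_0 = 1,  t_1 = 4,  t_2 = 16,  t_3 = 15,  t_4 = 11,  t_5 = 44,  t_6 = 29,  t_7 = 18,  t_8 = 23,  t_9 = 43,  t_{10} = 25,  t_{11} = 2,  t_{12} = 8,  t_{13} = 32,  t_{14} = 30,  t_{15} = 22,  t_{16} = 39,  t_{17} = 9,  t_{18} = 36,  t_{19} = 46,  t_{20} = 37,  t_{21} = 1.
Since t_{21} = t_0 = 1, the sequence is periodic with period 21.
So t_{263} = t_{0 + ((263-0) mod 21)} = t_{11} = 2.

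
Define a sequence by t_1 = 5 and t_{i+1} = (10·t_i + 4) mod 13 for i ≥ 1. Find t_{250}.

Computing terms: t_1 = 5,  t_2 = 2,  t_3 = 11,  t_4 = 10,  t_5 = 0,  t_6 = 4,  t_7 = 5.
The sequence repeats with period 6.
(250 - 1) mod 6 = 3, so t_{250} = t_4 = 10.

10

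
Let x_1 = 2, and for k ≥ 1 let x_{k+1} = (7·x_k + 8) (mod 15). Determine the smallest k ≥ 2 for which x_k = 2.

4

We have x_1 = 2, x_2 = 7, x_3 = 12, x_4 = 2.
The sequence repeats with period 3.
The value 2 next appears (with k ≥ 2) at x_4.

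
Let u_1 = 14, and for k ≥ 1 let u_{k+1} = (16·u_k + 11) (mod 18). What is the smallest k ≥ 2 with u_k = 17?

7

u_1 = 14, u_2 = 1, u_3 = 9, u_4 = 11, u_5 = 7, u_6 = 15, u_7 = 17, u_8 = 13, u_9 = 3, u_{10} = 5, u_{11} = 1.
Since u_{11} = u_2 = 1, the sequence is eventually periodic: after a pre-period of length 1 it cycles with period 9.
The value 17 first appears (with k ≥ 2) at u_7.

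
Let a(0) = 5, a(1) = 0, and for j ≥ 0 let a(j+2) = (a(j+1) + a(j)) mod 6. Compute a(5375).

1

Listing terms: a(0) = 5,  a(1) = 0,  a(2) = 5,  a(3) = 5,  a(4) = 4,  a(5) = 3,  a(6) = 1,  a(7) = 4,  a(8) = 5,  a(9) = 3,  a(10) = 2,  a(11) = 5,  a(12) = 1,  a(13) = 0,  a(14) = 1,  a(15) = 1,  a(16) = 2,  a(17) = 3,  a(18) = 5,  a(19) = 2,  a(20) = 1,  a(21) = 3,  a(22) = 4,  a(23) = 1,  a(24) = 5,  a(25) = 0.
Since (a(24), a(25)) = (a(0), a(1)) = (5, 0) (two consecutive terms determine the rest), the sequence is periodic with period 24.
So a(5375) = a(0 + ((5375-0) mod 24)) = a(23) = 1.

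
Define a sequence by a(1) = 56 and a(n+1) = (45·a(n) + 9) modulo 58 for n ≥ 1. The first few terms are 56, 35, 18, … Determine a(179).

36

Computing terms: a(1) = 56, a(2) = 35, a(3) = 18, a(4) = 7, a(5) = 34, a(6) = 31, a(7) = 12, a(8) = 27, a(9) = 6, a(10) = 47, a(11) = 36, a(12) = 5, a(13) = 2, a(14) = 41, a(15) = 56.
Since a(15) = a(1) = 56, the sequence is periodic with period 14.
(179 - 1) mod 14 = 10, so a(179) = a(11) = 36.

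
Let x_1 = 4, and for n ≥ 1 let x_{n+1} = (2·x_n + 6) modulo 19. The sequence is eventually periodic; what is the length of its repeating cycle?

18

Listing terms: x_1 = 4, x_2 = 14, x_3 = 15, x_4 = 17, x_5 = 2, x_6 = 10, x_7 = 7, x_8 = 1, x_9 = 8, x_{10} = 3, x_{11} = 12, x_{12} = 11, x_{13} = 9, x_{14} = 5, x_{15} = 16, x_{16} = 0, x_{17} = 6, x_{18} = 18, x_{19} = 4.
Since x_{19} = x_1 = 4, the sequence is periodic with period 18.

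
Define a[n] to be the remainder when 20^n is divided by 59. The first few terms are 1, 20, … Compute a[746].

12

a[0] = 1; a[1] = 20; a[2] = 46; a[3] = 35; a[4] = 51; a[5] = 17; a[6] = 45; a[7] = 15; a[8] = 5; a[9] = 41; a[10] = 53; a[11] = 57; a[12] = 19; a[13] = 26; a[14] = 48; a[15] = 16; a[16] = 25; a[17] = 28; a[18] = 29; a[19] = 49; a[20] = 36; a[21] = 12; a[22] = 4; a[23] = 21; a[24] = 7; a[25] = 22; a[26] = 27; a[27] = 9; a[28] = 3; a[29] = 1.
Since a[29] = a[0] = 1, the sequence is periodic with period 29.
(746 - 0) mod 29 = 21, so a[746] = a[21] = 12.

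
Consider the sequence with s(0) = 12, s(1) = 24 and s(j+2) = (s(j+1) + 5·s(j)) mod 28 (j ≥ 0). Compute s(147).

12

We have s(0) = 12; s(1) = 24; s(2) = 0; s(3) = 8; s(4) = 8; s(5) = 20; s(6) = 4; s(7) = 20; s(8) = 12; s(9) = 0; s(10) = 4; s(11) = 4; s(12) = 24; s(13) = 16; s(14) = 24; s(15) = 20; s(16) = 0; s(17) = 16; s(18) = 16; s(19) = 12; s(20) = 8; s(21) = 12; s(22) = 24.
The sequence repeats with period 21.
(147 - 0) mod 21 = 0, so s(147) = s(0) = 12.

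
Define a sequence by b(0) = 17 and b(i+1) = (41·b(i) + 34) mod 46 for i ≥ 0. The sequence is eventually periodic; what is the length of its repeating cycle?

11

Listing terms: b(0) = 17,  b(1) = 41,  b(2) = 13,  b(3) = 15,  b(4) = 5,  b(5) = 9,  b(6) = 35,  b(7) = 43,  b(8) = 3,  b(9) = 19,  b(10) = 31,  b(11) = 17.
The sequence repeats with period 11.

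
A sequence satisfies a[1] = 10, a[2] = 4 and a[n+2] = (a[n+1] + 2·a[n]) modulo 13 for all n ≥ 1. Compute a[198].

a[1] = 10,  a[2] = 4,  a[3] = 11,  a[4] = 6,  a[5] = 2,  a[6] = 1,  a[7] = 5,  a[8] = 7,  a[9] = 4,  a[10] = 5,  a[11] = 0,  a[12] = 10,  a[13] = 10,  a[14] = 4.
Since (a[13], a[14]) = (a[1], a[2]) = (10, 4) (two consecutive terms determine the rest), the sequence is periodic with period 12.
(198 - 1) mod 12 = 5, so a[198] = a[6] = 1.

1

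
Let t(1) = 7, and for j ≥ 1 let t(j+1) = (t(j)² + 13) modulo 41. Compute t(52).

22

Computing terms: t(1) = 7,  t(2) = 21,  t(3) = 3,  t(4) = 22,  t(5) = 5,  t(6) = 38,  t(7) = 22.
Since t(7) = t(4) = 22, the sequence is eventually periodic: after a pre-period of length 3 it cycles with period 3.
For j ≥ 4, t(j) depends only on (j - 4) mod 3. (52 - 4) mod 3 = 0, so t(52) = t(4) = 22.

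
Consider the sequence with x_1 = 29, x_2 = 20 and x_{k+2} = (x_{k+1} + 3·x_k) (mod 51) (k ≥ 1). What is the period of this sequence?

Computing terms: x_1 = 29; x_2 = 20; x_3 = 5; x_4 = 14; x_5 = 29; x_6 = 20.
The sequence repeats with period 4.

4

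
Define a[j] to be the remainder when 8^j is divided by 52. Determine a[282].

12

Computing terms: a[0] = 1, a[1] = 8, a[2] = 12, a[3] = 44, a[4] = 40, a[5] = 8.
Since a[5] = a[1] = 8, the sequence is eventually periodic: after a pre-period of length 1 it cycles with period 4.
For j ≥ 1, a[j] depends only on (j - 1) mod 4. (282 - 1) mod 4 = 1, so a[282] = a[2] = 12.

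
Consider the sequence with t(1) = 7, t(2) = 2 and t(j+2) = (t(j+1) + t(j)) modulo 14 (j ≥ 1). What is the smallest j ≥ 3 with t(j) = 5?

t(1) = 7, t(2) = 2, t(3) = 9, t(4) = 11, t(5) = 6, t(6) = 3, t(7) = 9, t(8) = 12, t(9) = 7, t(10) = 5, t(11) = 12, t(12) = 3, t(13) = 1, t(14) = 4, t(15) = 5, t(16) = 9, t(17) = 0, t(18) = 9, t(19) = 9, t(20) = 4, t(21) = 13, t(22) = 3, t(23) = 2, t(24) = 5, t(25) = 7, t(26) = 12, t(27) = 5, t(28) = 3, t(29) = 8, t(30) = 11, t(31) = 5, t(32) = 2, t(33) = 7, t(34) = 9, t(35) = 2, t(36) = 11, t(37) = 13, t(38) = 10, t(39) = 9, t(40) = 5, t(41) = 0, t(42) = 5, t(43) = 5, t(44) = 10, t(45) = 1, t(46) = 11, t(47) = 12, t(48) = 9, t(49) = 7, t(50) = 2.
The sequence repeats with period 48.
The value 5 first appears (with j ≥ 3) at t(10).

10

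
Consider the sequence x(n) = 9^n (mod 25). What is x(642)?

6

Computing terms: x(1) = 9, x(2) = 6, x(3) = 4, x(4) = 11, x(5) = 24, x(6) = 16, x(7) = 19, x(8) = 21, x(9) = 14, x(10) = 1, x(11) = 9.
Since x(11) = x(1) = 9, the sequence is periodic with period 10.
(642 - 1) mod 10 = 1, so x(642) = x(2) = 6.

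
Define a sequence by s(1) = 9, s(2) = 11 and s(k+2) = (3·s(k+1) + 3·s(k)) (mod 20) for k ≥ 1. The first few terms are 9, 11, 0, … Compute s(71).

We have s(1) = 9; s(2) = 11; s(3) = 0; s(4) = 13; s(5) = 19; s(6) = 16; s(7) = 5; s(8) = 3; s(9) = 4; s(10) = 1; s(11) = 15; s(12) = 8; s(13) = 9; s(14) = 11.
The sequence repeats with period 12.
So s(71) = s(1 + ((71-1) mod 12)) = s(11) = 15.

15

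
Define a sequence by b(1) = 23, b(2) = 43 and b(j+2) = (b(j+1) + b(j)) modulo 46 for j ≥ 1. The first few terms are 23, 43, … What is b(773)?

37

We have b(1) = 23,  b(2) = 43,  b(3) = 20,  b(4) = 17,  b(5) = 37,  b(6) = 8,  b(7) = 45,  b(8) = 7,  b(9) = 6,  b(10) = 13,  b(11) = 19,  b(12) = 32,  b(13) = 5,  b(14) = 37,  b(15) = 42,  b(16) = 33,  b(17) = 29,  b(18) = 16,  b(19) = 45,  b(20) = 15,  b(21) = 14,  b(22) = 29,  b(23) = 43,  b(24) = 26,  b(25) = 23,  b(26) = 3,  b(27) = 26,  b(28) = 29,  b(29) = 9,  b(30) = 38,  b(31) = 1,  b(32) = 39,  b(33) = 40,  b(34) = 33,  b(35) = 27,  b(36) = 14,  b(37) = 41,  b(38) = 9,  b(39) = 4,  b(40) = 13,  b(41) = 17,  b(42) = 30,  b(43) = 1,  b(44) = 31,  b(45) = 32,  b(46) = 17,  b(47) = 3,  b(48) = 20,  b(49) = 23,  b(50) = 43.
The sequence repeats with period 48.
So b(773) = b(1 + ((773-1) mod 48)) = b(5) = 37.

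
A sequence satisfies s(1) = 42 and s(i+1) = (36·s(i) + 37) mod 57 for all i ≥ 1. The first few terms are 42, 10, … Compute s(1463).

31

Listing terms: s(1) = 42, s(2) = 10, s(3) = 55, s(4) = 22, s(5) = 31, s(6) = 13, s(7) = 49, s(8) = 34, s(9) = 7, s(10) = 4, s(11) = 10.
Since s(11) = s(2) = 10, the sequence is eventually periodic: after a pre-period of length 1 it cycles with period 9.
For i ≥ 2, s(i) depends only on (i - 2) mod 9. (1463 - 2) mod 9 = 3, so s(1463) = s(5) = 31.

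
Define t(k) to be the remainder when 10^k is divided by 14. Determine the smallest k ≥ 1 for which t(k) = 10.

t(0) = 1; t(1) = 10; t(2) = 2; t(3) = 6; t(4) = 4; t(5) = 12; t(6) = 8; t(7) = 10.
Since t(7) = t(1) = 10, the sequence is eventually periodic: after a pre-period of length 1 it cycles with period 6.
The value 10 first appears (with k ≥ 1) at t(1).

1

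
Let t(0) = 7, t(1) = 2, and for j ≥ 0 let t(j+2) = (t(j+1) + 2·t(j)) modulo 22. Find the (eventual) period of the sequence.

Listing terms: t(0) = 7, t(1) = 2, t(2) = 16, t(3) = 20, t(4) = 8, t(5) = 4, t(6) = 20, t(7) = 6, t(8) = 2, t(9) = 14, t(10) = 18, t(11) = 2, t(12) = 16.
Since (t(11), t(12)) = (t(1), t(2)) = (2, 16) (two consecutive terms determine the rest), the sequence is eventually periodic: after a pre-period of length 1 it cycles with period 10.

10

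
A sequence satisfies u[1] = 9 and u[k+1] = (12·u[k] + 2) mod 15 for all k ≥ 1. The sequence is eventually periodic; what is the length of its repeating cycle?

4

Listing terms: u[1] = 9, u[2] = 5, u[3] = 2, u[4] = 11, u[5] = 14, u[6] = 5.
Since u[6] = u[2] = 5, the sequence is eventually periodic: after a pre-period of length 1 it cycles with period 4.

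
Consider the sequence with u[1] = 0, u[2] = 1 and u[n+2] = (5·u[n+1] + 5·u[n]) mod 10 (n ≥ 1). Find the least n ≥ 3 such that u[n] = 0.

Computing terms: u[1] = 0,  u[2] = 1,  u[3] = 5,  u[4] = 0,  u[5] = 5,  u[6] = 5,  u[7] = 0.
Since (u[6], u[7]) = (u[3], u[4]) = (5, 0) (two consecutive terms determine the rest), the sequence is eventually periodic: after a pre-period of length 2 it cycles with period 3.
The value 0 first appears (with n ≥ 3) at u[4].

4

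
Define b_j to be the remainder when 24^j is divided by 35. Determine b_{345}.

34

Computing terms: b_0 = 1, b_1 = 24, b_2 = 16, b_3 = 34, b_4 = 11, b_5 = 19, b_6 = 1.
The sequence repeats with period 6.
So b_{345} = b_{0 + ((345-0) mod 6)} = b_3 = 34.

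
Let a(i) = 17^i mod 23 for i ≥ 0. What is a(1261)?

a(0) = 1,  a(1) = 17,  a(2) = 13,  a(3) = 14,  a(4) = 8,  a(5) = 21,  a(6) = 12,  a(7) = 20,  a(8) = 18,  a(9) = 7,  a(10) = 4,  a(11) = 22,  a(12) = 6,  a(13) = 10,  a(14) = 9,  a(15) = 15,  a(16) = 2,  a(17) = 11,  a(18) = 3,  a(19) = 5,  a(20) = 16,  a(21) = 19,  a(22) = 1.
Since a(22) = a(0) = 1, the sequence is periodic with period 22.
So a(1261) = a(0 + ((1261-0) mod 22)) = a(7) = 20.

20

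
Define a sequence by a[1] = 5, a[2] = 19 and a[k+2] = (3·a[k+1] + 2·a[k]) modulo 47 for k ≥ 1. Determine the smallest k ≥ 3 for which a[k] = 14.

21

a[1] = 5,  a[2] = 19,  a[3] = 20,  a[4] = 4,  a[5] = 5,  a[6] = 23,  a[7] = 32,  a[8] = 1,  a[9] = 20,  a[10] = 15,  a[11] = 38,  a[12] = 3,  a[13] = 38,  a[14] = 26,  a[15] = 13,  a[16] = 44,  a[17] = 17,  a[18] = 45,  a[19] = 28,  a[20] = 33,  a[21] = 14,  a[22] = 14,  a[23] = 23,  a[24] = 3,  a[25] = 8,  a[26] = 30,  a[27] = 12,  a[28] = 2,  a[29] = 30,  a[30] = 0,  a[31] = 13,  a[32] = 39,  a[33] = 2,  a[34] = 37,  a[35] = 21,  a[36] = 43,  a[37] = 30,  a[38] = 35,  a[39] = 24,  a[40] = 1,  a[41] = 4,  a[42] = 14,  a[43] = 3,  a[44] = 37,  a[45] = 23,  a[46] = 2,  a[47] = 5,  a[48] = 19.
Since (a[47], a[48]) = (a[1], a[2]) = (5, 19) (two consecutive terms determine the rest), the sequence is periodic with period 46.
The value 14 first appears (with k ≥ 3) at a[21].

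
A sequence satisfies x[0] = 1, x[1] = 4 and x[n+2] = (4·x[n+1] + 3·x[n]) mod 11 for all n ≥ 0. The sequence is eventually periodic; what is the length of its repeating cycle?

40

We have x[0] = 1,  x[1] = 4,  x[2] = 8,  x[3] = 0,  x[4] = 2,  x[5] = 8,  x[6] = 5,  x[7] = 0,  x[8] = 4,  x[9] = 5,  x[10] = 10,  x[11] = 0,  x[12] = 8,  x[13] = 10,  x[14] = 9,  x[15] = 0,  x[16] = 5,  x[17] = 9,  x[18] = 7,  x[19] = 0,  x[20] = 10,  x[21] = 7,  x[22] = 3,  x[23] = 0,  x[24] = 9,  x[25] = 3,  x[26] = 6,  x[27] = 0,  x[28] = 7,  x[29] = 6,  x[30] = 1,  x[31] = 0,  x[32] = 3,  x[33] = 1,  x[34] = 2,  x[35] = 0,  x[36] = 6,  x[37] = 2,  x[38] = 4,  x[39] = 0,  x[40] = 1,  x[41] = 4.
Since (x[40], x[41]) = (x[0], x[1]) = (1, 4) (two consecutive terms determine the rest), the sequence is periodic with period 40.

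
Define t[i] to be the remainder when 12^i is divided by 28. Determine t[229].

Listing terms: t[1] = 12; t[2] = 4; t[3] = 20; t[4] = 16; t[5] = 24; t[6] = 8; t[7] = 12.
The sequence repeats with period 6.
(229 - 1) mod 6 = 0, so t[229] = t[1] = 12.

12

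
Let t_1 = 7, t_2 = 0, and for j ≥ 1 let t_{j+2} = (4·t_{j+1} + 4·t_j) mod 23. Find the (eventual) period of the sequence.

Computing terms: t_1 = 7; t_2 = 0; t_3 = 5; t_4 = 20; t_5 = 8; t_6 = 20; t_7 = 20; t_8 = 22; t_9 = 7; t_{10} = 1; t_{11} = 9; t_{12} = 17; t_{13} = 12; t_{14} = 1; t_{15} = 6; t_{16} = 5; t_{17} = 21; t_{18} = 12; t_{19} = 17; t_{20} = 1; t_{21} = 3; t_{22} = 16; t_{23} = 7; t_{24} = 0.
The sequence repeats with period 22.

22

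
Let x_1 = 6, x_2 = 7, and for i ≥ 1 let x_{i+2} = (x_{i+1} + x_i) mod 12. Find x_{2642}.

7

Computing terms: x_1 = 6; x_2 = 7; x_3 = 1; x_4 = 8; x_5 = 9; x_6 = 5; x_7 = 2; x_8 = 7; x_9 = 9; x_{10} = 4; x_{11} = 1; x_{12} = 5; x_{13} = 6; x_{14} = 11; x_{15} = 5; x_{16} = 4; x_{17} = 9; x_{18} = 1; x_{19} = 10; x_{20} = 11; x_{21} = 9; x_{22} = 8; x_{23} = 5; x_{24} = 1; x_{25} = 6; x_{26} = 7.
The sequence repeats with period 24.
So x_{2642} = x_{1 + ((2642-1) mod 24)} = x_2 = 7.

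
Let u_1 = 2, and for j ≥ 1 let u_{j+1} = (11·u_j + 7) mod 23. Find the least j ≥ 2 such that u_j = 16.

5

u_1 = 2, u_2 = 6, u_3 = 4, u_4 = 5, u_5 = 16, u_6 = 22, u_7 = 19, u_8 = 9, u_9 = 14, u_{10} = 0, u_{11} = 7, u_{12} = 15, u_{13} = 11, u_{14} = 13, u_{15} = 12, u_{16} = 1, u_{17} = 18, u_{18} = 21, u_{19} = 8, u_{20} = 3, u_{21} = 17, u_{22} = 10, u_{23} = 2.
Since u_{23} = u_1 = 2, the sequence is periodic with period 22.
The value 16 first appears (with j ≥ 2) at u_5.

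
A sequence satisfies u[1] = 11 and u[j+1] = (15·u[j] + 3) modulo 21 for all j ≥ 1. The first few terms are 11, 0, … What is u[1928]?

We have u[1] = 11; u[2] = 0; u[3] = 3; u[4] = 6; u[5] = 9; u[6] = 12; u[7] = 15; u[8] = 18; u[9] = 0.
Since u[9] = u[2] = 0, the sequence is eventually periodic: after a pre-period of length 1 it cycles with period 7.
For j ≥ 2, u[j] depends only on (j - 2) mod 7. (1928 - 2) mod 7 = 1, so u[1928] = u[3] = 3.

3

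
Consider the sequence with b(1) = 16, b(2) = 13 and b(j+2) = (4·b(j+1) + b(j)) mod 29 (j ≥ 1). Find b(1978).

b(1) = 16, b(2) = 13, b(3) = 10, b(4) = 24, b(5) = 19, b(6) = 13, b(7) = 13, b(8) = 7, b(9) = 12, b(10) = 26, b(11) = 0, b(12) = 26, b(13) = 17, b(14) = 7, b(15) = 16, b(16) = 13.
Since (b(15), b(16)) = (b(1), b(2)) = (16, 13) (two consecutive terms determine the rest), the sequence is periodic with period 14.
(1978 - 1) mod 14 = 3, so b(1978) = b(4) = 24.

24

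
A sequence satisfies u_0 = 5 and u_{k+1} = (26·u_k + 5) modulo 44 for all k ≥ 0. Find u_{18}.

Computing terms: u_0 = 5, u_1 = 3, u_2 = 39, u_3 = 7, u_4 = 11, u_5 = 27, u_6 = 3.
Since u_6 = u_1 = 3, the sequence is eventually periodic: after a pre-period of length 1 it cycles with period 5.
For k ≥ 1, u_k depends only on (k - 1) mod 5. (18 - 1) mod 5 = 2, so u_{18} = u_3 = 7.

7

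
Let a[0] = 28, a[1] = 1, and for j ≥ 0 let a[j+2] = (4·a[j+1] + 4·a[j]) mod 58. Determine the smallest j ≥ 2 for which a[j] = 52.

21

Listing terms: a[0] = 28; a[1] = 1; a[2] = 0; a[3] = 4; a[4] = 16; a[5] = 22; a[6] = 36; a[7] = 0; a[8] = 28; a[9] = 54; a[10] = 38; a[11] = 20; a[12] = 0; a[13] = 22; a[14] = 30; a[15] = 34; a[16] = 24; a[17] = 0; a[18] = 38; a[19] = 36; a[20] = 6; a[21] = 52; a[22] = 0; a[23] = 34; a[24] = 20; a[25] = 42; a[26] = 16; a[27] = 0; a[28] = 6; a[29] = 24; a[30] = 4; a[31] = 54; a[32] = 0; a[33] = 42; a[34] = 52; a[35] = 28; a[36] = 30; a[37] = 0; a[38] = 4.
Since (a[37], a[38]) = (a[2], a[3]) = (0, 4) (two consecutive terms determine the rest), the sequence is eventually periodic: after a pre-period of length 2 it cycles with period 35.
The value 52 first appears (with j ≥ 2) at a[21].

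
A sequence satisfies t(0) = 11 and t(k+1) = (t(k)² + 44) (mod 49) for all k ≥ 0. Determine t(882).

Listing terms: t(0) = 11; t(1) = 18; t(2) = 25; t(3) = 32; t(4) = 39; t(5) = 46; t(6) = 4; t(7) = 11.
The sequence repeats with period 7.
So t(882) = t(0 + ((882-0) mod 7)) = t(0) = 11.

11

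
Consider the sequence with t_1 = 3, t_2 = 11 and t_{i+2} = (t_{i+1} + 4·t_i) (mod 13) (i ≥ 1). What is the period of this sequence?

t_1 = 3; t_2 = 11; t_3 = 10; t_4 = 2; t_5 = 3; t_6 = 11.
The sequence repeats with period 4.

4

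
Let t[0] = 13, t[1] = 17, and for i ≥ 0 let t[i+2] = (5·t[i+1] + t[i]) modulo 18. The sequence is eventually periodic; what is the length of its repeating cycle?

t[0] = 13,  t[1] = 17,  t[2] = 8,  t[3] = 3,  t[4] = 5,  t[5] = 10,  t[6] = 1,  t[7] = 15,  t[8] = 4,  t[9] = 17,  t[10] = 17,  t[11] = 12,  t[12] = 5,  t[13] = 1,  t[14] = 10,  t[15] = 15,  t[16] = 13,  t[17] = 8,  t[18] = 17,  t[19] = 3,  t[20] = 14,  t[21] = 1,  t[22] = 1,  t[23] = 6,  t[24] = 13,  t[25] = 17.
The sequence repeats with period 24.

24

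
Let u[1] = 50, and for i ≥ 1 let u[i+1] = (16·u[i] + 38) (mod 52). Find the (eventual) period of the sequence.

3

Computing terms: u[1] = 50; u[2] = 6; u[3] = 30; u[4] = 50.
The sequence repeats with period 3.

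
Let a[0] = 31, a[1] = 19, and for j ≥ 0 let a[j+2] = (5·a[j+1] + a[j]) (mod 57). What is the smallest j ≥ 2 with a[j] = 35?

Computing terms: a[0] = 31,  a[1] = 19,  a[2] = 12,  a[3] = 22,  a[4] = 8,  a[5] = 5,  a[6] = 33,  a[7] = 56,  a[8] = 28,  a[9] = 25,  a[10] = 39,  a[11] = 49,  a[12] = 56,  a[13] = 44,  a[14] = 48,  a[15] = 56,  a[16] = 43,  a[17] = 43,  a[18] = 30,  a[19] = 22,  a[20] = 26,  a[21] = 38,  a[22] = 45,  a[23] = 35,  a[24] = 49,  a[25] = 52,  a[26] = 24,  a[27] = 1,  a[28] = 29,  a[29] = 32,  a[30] = 18,  a[31] = 8,  a[32] = 1,  a[33] = 13,  a[34] = 9,  a[35] = 1,  a[36] = 14,  a[37] = 14,  a[38] = 27,  a[39] = 35,  a[40] = 31,  a[41] = 19.
Since (a[40], a[41]) = (a[0], a[1]) = (31, 19) (two consecutive terms determine the rest), the sequence is periodic with period 40.
The value 35 first appears (with j ≥ 2) at a[23].

23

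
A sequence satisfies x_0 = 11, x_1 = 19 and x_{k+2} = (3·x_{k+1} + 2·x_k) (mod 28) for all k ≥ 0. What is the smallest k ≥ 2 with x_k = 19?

Computing terms: x_0 = 11,  x_1 = 19,  x_2 = 23,  x_3 = 23,  x_4 = 3,  x_5 = 27,  x_6 = 3,  x_7 = 7,  x_8 = 27,  x_9 = 11,  x_{10} = 3,  x_{11} = 3,  x_{12} = 15,  x_{13} = 23,  x_{14} = 15,  x_{15} = 7,  x_{16} = 23,  x_{17} = 27,  x_{18} = 15,  x_{19} = 15,  x_{20} = 19,  x_{21} = 3,  x_{22} = 19,  x_{23} = 7,  x_{24} = 3,  x_{25} = 23,  x_{26} = 19,  x_{27} = 19,  x_{28} = 11,  x_{29} = 15,  x_{30} = 11,  x_{31} = 7,  x_{32} = 15,  x_{33} = 3,  x_{34} = 11,  x_{35} = 11,  x_{36} = 27,  x_{37} = 19,  x_{38} = 27,  x_{39} = 7,  x_{40} = 19,  x_{41} = 15,  x_{42} = 27,  x_{43} = 27,  x_{44} = 23,  x_{45} = 11,  x_{46} = 23,  x_{47} = 7,  x_{48} = 11,  x_{49} = 19.
Since (x_{48}, x_{49}) = (x_0, x_1) = (11, 19) (two consecutive terms determine the rest), the sequence is periodic with period 48.
The value 19 first appears (with k ≥ 2) at x_{20}.

20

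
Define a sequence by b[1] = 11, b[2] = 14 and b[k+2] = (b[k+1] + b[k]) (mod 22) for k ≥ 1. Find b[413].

Listing terms: b[1] = 11, b[2] = 14, b[3] = 3, b[4] = 17, b[5] = 20, b[6] = 15, b[7] = 13, b[8] = 6, b[9] = 19, b[10] = 3, b[11] = 0, b[12] = 3, b[13] = 3, b[14] = 6, b[15] = 9, b[16] = 15, b[17] = 2, b[18] = 17, b[19] = 19, b[20] = 14, b[21] = 11, b[22] = 3, b[23] = 14, b[24] = 17, b[25] = 9, b[26] = 4, b[27] = 13, b[28] = 17, b[29] = 8, b[30] = 3, b[31] = 11, b[32] = 14.
The sequence repeats with period 30.
(413 - 1) mod 30 = 22, so b[413] = b[23] = 14.

14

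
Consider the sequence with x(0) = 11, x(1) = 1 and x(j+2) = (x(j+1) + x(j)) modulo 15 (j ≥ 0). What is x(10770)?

9

Listing terms: x(0) = 11,  x(1) = 1,  x(2) = 12,  x(3) = 13,  x(4) = 10,  x(5) = 8,  x(6) = 3,  x(7) = 11,  x(8) = 14,  x(9) = 10,  x(10) = 9,  x(11) = 4,  x(12) = 13,  x(13) = 2,  x(14) = 0,  x(15) = 2,  x(16) = 2,  x(17) = 4,  x(18) = 6,  x(19) = 10,  x(20) = 1,  x(21) = 11,  x(22) = 12,  x(23) = 8,  x(24) = 5,  x(25) = 13,  x(26) = 3,  x(27) = 1,  x(28) = 4,  x(29) = 5,  x(30) = 9,  x(31) = 14,  x(32) = 8,  x(33) = 7,  x(34) = 0,  x(35) = 7,  x(36) = 7,  x(37) = 14,  x(38) = 6,  x(39) = 5,  x(40) = 11,  x(41) = 1.
The sequence repeats with period 40.
(10770 - 0) mod 40 = 10, so x(10770) = x(10) = 9.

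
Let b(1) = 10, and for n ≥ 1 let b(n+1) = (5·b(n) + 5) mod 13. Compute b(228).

1

We have b(1) = 10, b(2) = 3, b(3) = 7, b(4) = 1, b(5) = 10.
Since b(5) = b(1) = 10, the sequence is periodic with period 4.
So b(228) = b(1 + ((228-1) mod 4)) = b(4) = 1.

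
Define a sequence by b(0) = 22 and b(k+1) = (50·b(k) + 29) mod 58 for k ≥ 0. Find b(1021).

Computing terms: b(0) = 22,  b(1) = 27,  b(2) = 45,  b(3) = 17,  b(4) = 9,  b(5) = 15,  b(6) = 25,  b(7) = 3,  b(8) = 5,  b(9) = 47,  b(10) = 1,  b(11) = 21,  b(12) = 35,  b(13) = 39,  b(14) = 7,  b(15) = 31,  b(16) = 13,  b(17) = 41,  b(18) = 49,  b(19) = 43,  b(20) = 33,  b(21) = 55,  b(22) = 53,  b(23) = 11,  b(24) = 57,  b(25) = 37,  b(26) = 23,  b(27) = 19,  b(28) = 51,  b(29) = 27.
Since b(29) = b(1) = 27, the sequence is eventually periodic: after a pre-period of length 1 it cycles with period 28.
For k ≥ 1, b(k) depends only on (k - 1) mod 28. (1021 - 1) mod 28 = 12, so b(1021) = b(13) = 39.

39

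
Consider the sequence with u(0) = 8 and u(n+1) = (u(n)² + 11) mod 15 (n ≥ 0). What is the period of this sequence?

Listing terms: u(0) = 8, u(1) = 0, u(2) = 11, u(3) = 12, u(4) = 5, u(5) = 6, u(6) = 2, u(7) = 0.
Since u(7) = u(1) = 0, the sequence is eventually periodic: after a pre-period of length 1 it cycles with period 6.

6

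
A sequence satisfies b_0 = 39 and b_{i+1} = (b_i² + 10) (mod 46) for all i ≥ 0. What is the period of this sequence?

b_0 = 39; b_1 = 13; b_2 = 41; b_3 = 35; b_4 = 39.
Since b_4 = b_0 = 39, the sequence is periodic with period 4.

4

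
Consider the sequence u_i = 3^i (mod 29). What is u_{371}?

12

Computing terms: u_1 = 3; u_2 = 9; u_3 = 27; u_4 = 23; u_5 = 11; u_6 = 4; u_7 = 12; u_8 = 7; u_9 = 21; u_{10} = 5; u_{11} = 15; u_{12} = 16; u_{13} = 19; u_{14} = 28; u_{15} = 26; u_{16} = 20; u_{17} = 2; u_{18} = 6; u_{19} = 18; u_{20} = 25; u_{21} = 17; u_{22} = 22; u_{23} = 8; u_{24} = 24; u_{25} = 14; u_{26} = 13; u_{27} = 10; u_{28} = 1; u_{29} = 3.
The sequence repeats with period 28.
(371 - 1) mod 28 = 6, so u_{371} = u_7 = 12.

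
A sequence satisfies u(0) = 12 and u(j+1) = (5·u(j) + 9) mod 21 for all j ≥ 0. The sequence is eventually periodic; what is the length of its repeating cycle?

u(0) = 12,  u(1) = 6,  u(2) = 18,  u(3) = 15,  u(4) = 0,  u(5) = 9,  u(6) = 12.
Since u(6) = u(0) = 12, the sequence is periodic with period 6.

6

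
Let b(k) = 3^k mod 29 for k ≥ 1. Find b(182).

28

Listing terms: b(1) = 3,  b(2) = 9,  b(3) = 27,  b(4) = 23,  b(5) = 11,  b(6) = 4,  b(7) = 12,  b(8) = 7,  b(9) = 21,  b(10) = 5,  b(11) = 15,  b(12) = 16,  b(13) = 19,  b(14) = 28,  b(15) = 26,  b(16) = 20,  b(17) = 2,  b(18) = 6,  b(19) = 18,  b(20) = 25,  b(21) = 17,  b(22) = 22,  b(23) = 8,  b(24) = 24,  b(25) = 14,  b(26) = 13,  b(27) = 10,  b(28) = 1,  b(29) = 3.
Since b(29) = b(1) = 3, the sequence is periodic with period 28.
So b(182) = b(1 + ((182-1) mod 28)) = b(14) = 28.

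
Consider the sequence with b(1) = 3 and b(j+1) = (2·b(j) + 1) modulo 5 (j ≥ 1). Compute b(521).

3

Listing terms: b(1) = 3; b(2) = 2; b(3) = 0; b(4) = 1; b(5) = 3.
The sequence repeats with period 4.
(521 - 1) mod 4 = 0, so b(521) = b(1) = 3.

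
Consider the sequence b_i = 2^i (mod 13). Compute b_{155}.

b_1 = 2; b_2 = 4; b_3 = 8; b_4 = 3; b_5 = 6; b_6 = 12; b_7 = 11; b_8 = 9; b_9 = 5; b_{10} = 10; b_{11} = 7; b_{12} = 1; b_{13} = 2.
Since b_{13} = b_1 = 2, the sequence is periodic with period 12.
So b_{155} = b_{1 + ((155-1) mod 12)} = b_{11} = 7.

7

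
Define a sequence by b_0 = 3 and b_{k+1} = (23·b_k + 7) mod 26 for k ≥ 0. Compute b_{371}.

b_0 = 3,  b_1 = 24,  b_2 = 13,  b_3 = 20,  b_4 = 25,  b_5 = 10,  b_6 = 3.
Since b_6 = b_0 = 3, the sequence is periodic with period 6.
(371 - 0) mod 6 = 5, so b_{371} = b_5 = 10.

10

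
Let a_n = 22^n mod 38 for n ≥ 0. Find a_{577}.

22

We have a_0 = 1,  a_1 = 22,  a_2 = 28,  a_3 = 8,  a_4 = 24,  a_5 = 34,  a_6 = 26,  a_7 = 2,  a_8 = 6,  a_9 = 18,  a_{10} = 16,  a_{11} = 10,  a_{12} = 30,  a_{13} = 14,  a_{14} = 4,  a_{15} = 12,  a_{16} = 36,  a_{17} = 32,  a_{18} = 20,  a_{19} = 22.
Since a_{19} = a_1 = 22, the sequence is eventually periodic: after a pre-period of length 1 it cycles with period 18.
For n ≥ 1, a_n depends only on (n - 1) mod 18. (577 - 1) mod 18 = 0, so a_{577} = a_1 = 22.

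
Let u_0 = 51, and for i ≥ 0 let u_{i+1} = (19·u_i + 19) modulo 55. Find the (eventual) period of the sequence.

Computing terms: u_0 = 51, u_1 = 53, u_2 = 36, u_3 = 43, u_4 = 11, u_5 = 8, u_6 = 6, u_7 = 23, u_8 = 16, u_9 = 48, u_{10} = 51.
The sequence repeats with period 10.

10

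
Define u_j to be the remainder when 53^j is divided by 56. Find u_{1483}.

53

u_0 = 1, u_1 = 53, u_2 = 9, u_3 = 29, u_4 = 25, u_5 = 37, u_6 = 1.
Since u_6 = u_0 = 1, the sequence is periodic with period 6.
(1483 - 0) mod 6 = 1, so u_{1483} = u_1 = 53.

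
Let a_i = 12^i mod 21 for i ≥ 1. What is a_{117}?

a_1 = 12; a_2 = 18; a_3 = 6; a_4 = 9; a_5 = 3; a_6 = 15; a_7 = 12.
Since a_7 = a_1 = 12, the sequence is periodic with period 6.
So a_{117} = a_{1 + ((117-1) mod 6)} = a_3 = 6.

6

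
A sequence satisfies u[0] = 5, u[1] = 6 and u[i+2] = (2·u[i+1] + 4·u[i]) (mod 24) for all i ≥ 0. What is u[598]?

16

Computing terms: u[0] = 5; u[1] = 6; u[2] = 8; u[3] = 16; u[4] = 16; u[5] = 0; u[6] = 16; u[7] = 8; u[8] = 8; u[9] = 0; u[10] = 8; u[11] = 16.
Since (u[10], u[11]) = (u[2], u[3]) = (8, 16) (two consecutive terms determine the rest), the sequence is eventually periodic: after a pre-period of length 2 it cycles with period 8.
For i ≥ 2, u[i] depends only on (i - 2) mod 8. (598 - 2) mod 8 = 4, so u[598] = u[6] = 16.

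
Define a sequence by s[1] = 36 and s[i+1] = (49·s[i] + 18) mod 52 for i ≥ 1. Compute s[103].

We have s[1] = 36,  s[2] = 14,  s[3] = 28,  s[4] = 38,  s[5] = 8,  s[6] = 46,  s[7] = 36.
Since s[7] = s[1] = 36, the sequence is periodic with period 6.
So s[103] = s[1 + ((103-1) mod 6)] = s[1] = 36.

36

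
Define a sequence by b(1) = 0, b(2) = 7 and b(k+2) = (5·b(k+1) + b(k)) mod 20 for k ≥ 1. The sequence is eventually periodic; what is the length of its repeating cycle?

b(1) = 0, b(2) = 7, b(3) = 15, b(4) = 2, b(5) = 5, b(6) = 7, b(7) = 0, b(8) = 7.
Since (b(7), b(8)) = (b(1), b(2)) = (0, 7) (two consecutive terms determine the rest), the sequence is periodic with period 6.

6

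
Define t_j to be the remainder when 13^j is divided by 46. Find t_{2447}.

27

We have t_1 = 13,  t_2 = 31,  t_3 = 35,  t_4 = 41,  t_5 = 27,  t_6 = 29,  t_7 = 9,  t_8 = 25,  t_9 = 3,  t_{10} = 39,  t_{11} = 1,  t_{12} = 13.
Since t_{12} = t_1 = 13, the sequence is periodic with period 11.
So t_{2447} = t_{1 + ((2447-1) mod 11)} = t_5 = 27.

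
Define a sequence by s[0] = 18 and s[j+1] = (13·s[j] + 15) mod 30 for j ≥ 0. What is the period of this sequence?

Listing terms: s[0] = 18,  s[1] = 9,  s[2] = 12,  s[3] = 21,  s[4] = 18.
Since s[4] = s[0] = 18, the sequence is periodic with period 4.

4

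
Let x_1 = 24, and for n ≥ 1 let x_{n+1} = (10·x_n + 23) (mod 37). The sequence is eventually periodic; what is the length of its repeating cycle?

Listing terms: x_1 = 24; x_2 = 4; x_3 = 26; x_4 = 24.
Since x_4 = x_1 = 24, the sequence is periodic with period 3.

3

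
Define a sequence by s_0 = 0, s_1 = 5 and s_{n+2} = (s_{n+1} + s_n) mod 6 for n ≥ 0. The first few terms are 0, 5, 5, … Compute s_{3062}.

Listing terms: s_0 = 0; s_1 = 5; s_2 = 5; s_3 = 4; s_4 = 3; s_5 = 1; s_6 = 4; s_7 = 5; s_8 = 3; s_9 = 2; s_{10} = 5; s_{11} = 1; s_{12} = 0; s_{13} = 1; s_{14} = 1; s_{15} = 2; s_{16} = 3; s_{17} = 5; s_{18} = 2; s_{19} = 1; s_{20} = 3; s_{21} = 4; s_{22} = 1; s_{23} = 5; s_{24} = 0; s_{25} = 5.
Since (s_{24}, s_{25}) = (s_0, s_1) = (0, 5) (two consecutive terms determine the rest), the sequence is periodic with period 24.
(3062 - 0) mod 24 = 14, so s_{3062} = s_{14} = 1.

1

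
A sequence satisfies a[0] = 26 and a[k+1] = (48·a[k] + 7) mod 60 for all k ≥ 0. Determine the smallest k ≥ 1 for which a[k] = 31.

4

We have a[0] = 26; a[1] = 55; a[2] = 7; a[3] = 43; a[4] = 31; a[5] = 55.
Since a[5] = a[1] = 55, the sequence is eventually periodic: after a pre-period of length 1 it cycles with period 4.
The value 31 first appears (with k ≥ 1) at a[4].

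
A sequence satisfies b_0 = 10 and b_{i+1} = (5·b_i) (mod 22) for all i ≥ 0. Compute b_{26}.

We have b_0 = 10,  b_1 = 6,  b_2 = 8,  b_3 = 18,  b_4 = 2,  b_5 = 10.
The sequence repeats with period 5.
So b_{26} = b_{0 + ((26-0) mod 5)} = b_1 = 6.

6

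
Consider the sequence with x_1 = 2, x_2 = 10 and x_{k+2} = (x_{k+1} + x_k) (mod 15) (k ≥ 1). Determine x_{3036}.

4

x_1 = 2, x_2 = 10, x_3 = 12, x_4 = 7, x_5 = 4, x_6 = 11, x_7 = 0, x_8 = 11, x_9 = 11, x_{10} = 7, x_{11} = 3, x_{12} = 10, x_{13} = 13, x_{14} = 8, x_{15} = 6, x_{16} = 14, x_{17} = 5, x_{18} = 4, x_{19} = 9, x_{20} = 13, x_{21} = 7, x_{22} = 5, x_{23} = 12, x_{24} = 2, x_{25} = 14, x_{26} = 1, x_{27} = 0, x_{28} = 1, x_{29} = 1, x_{30} = 2, x_{31} = 3, x_{32} = 5, x_{33} = 8, x_{34} = 13, x_{35} = 6, x_{36} = 4, x_{37} = 10, x_{38} = 14, x_{39} = 9, x_{40} = 8, x_{41} = 2, x_{42} = 10.
The sequence repeats with period 40.
So x_{3036} = x_{1 + ((3036-1) mod 40)} = x_{36} = 4.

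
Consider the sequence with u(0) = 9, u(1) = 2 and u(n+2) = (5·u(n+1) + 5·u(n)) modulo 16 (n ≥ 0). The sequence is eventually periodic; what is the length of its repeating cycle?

u(0) = 9; u(1) = 2; u(2) = 7; u(3) = 13; u(4) = 4; u(5) = 5; u(6) = 13; u(7) = 10; u(8) = 3; u(9) = 1; u(10) = 4; u(11) = 9; u(12) = 1; u(13) = 2; u(14) = 15; u(15) = 5; u(16) = 4; u(17) = 13; u(18) = 5; u(19) = 10; u(20) = 11; u(21) = 9; u(22) = 4; u(23) = 1; u(24) = 9; u(25) = 2.
The sequence repeats with period 24.

24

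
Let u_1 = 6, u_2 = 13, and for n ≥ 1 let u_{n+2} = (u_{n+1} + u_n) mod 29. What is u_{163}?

u_1 = 6; u_2 = 13; u_3 = 19; u_4 = 3; u_5 = 22; u_6 = 25; u_7 = 18; u_8 = 14; u_9 = 3; u_{10} = 17; u_{11} = 20; u_{12} = 8; u_{13} = 28; u_{14} = 7; u_{15} = 6; u_{16} = 13.
Since (u_{15}, u_{16}) = (u_1, u_2) = (6, 13) (two consecutive terms determine the rest), the sequence is periodic with period 14.
(163 - 1) mod 14 = 8, so u_{163} = u_9 = 3.

3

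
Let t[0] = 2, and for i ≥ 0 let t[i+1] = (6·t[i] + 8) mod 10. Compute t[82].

8

Listing terms: t[0] = 2, t[1] = 0, t[2] = 8, t[3] = 6, t[4] = 4, t[5] = 2.
Since t[5] = t[0] = 2, the sequence is periodic with period 5.
So t[82] = t[0 + ((82-0) mod 5)] = t[2] = 8.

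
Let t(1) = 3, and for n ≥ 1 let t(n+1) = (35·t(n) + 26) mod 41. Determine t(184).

Listing terms: t(1) = 3, t(2) = 8, t(3) = 19, t(4) = 35, t(5) = 21, t(6) = 23, t(7) = 11, t(8) = 1, t(9) = 20, t(10) = 29, t(11) = 16, t(12) = 12, t(13) = 36, t(14) = 15, t(15) = 18, t(16) = 0, t(17) = 26, t(18) = 34, t(19) = 27, t(20) = 28, t(21) = 22, t(22) = 17, t(23) = 6, t(24) = 31, t(25) = 4, t(26) = 2, t(27) = 14, t(28) = 24, t(29) = 5, t(30) = 37, t(31) = 9, t(32) = 13, t(33) = 30, t(34) = 10, t(35) = 7, t(36) = 25, t(37) = 40, t(38) = 32, t(39) = 39, t(40) = 38, t(41) = 3.
Since t(41) = t(1) = 3, the sequence is periodic with period 40.
(184 - 1) mod 40 = 23, so t(184) = t(24) = 31.

31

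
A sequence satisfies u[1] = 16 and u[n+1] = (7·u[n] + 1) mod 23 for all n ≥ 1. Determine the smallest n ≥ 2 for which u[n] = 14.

u[1] = 16,  u[2] = 21,  u[3] = 10,  u[4] = 2,  u[5] = 15,  u[6] = 14,  u[7] = 7,  u[8] = 4,  u[9] = 6,  u[10] = 20,  u[11] = 3,  u[12] = 22,  u[13] = 17,  u[14] = 5,  u[15] = 13,  u[16] = 0,  u[17] = 1,  u[18] = 8,  u[19] = 11,  u[20] = 9,  u[21] = 18,  u[22] = 12,  u[23] = 16.
Since u[23] = u[1] = 16, the sequence is periodic with period 22.
The value 14 first appears (with n ≥ 2) at u[6].

6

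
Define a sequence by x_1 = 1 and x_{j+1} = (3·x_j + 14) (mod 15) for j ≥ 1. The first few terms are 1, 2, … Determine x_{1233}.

11

Computing terms: x_1 = 1, x_2 = 2, x_3 = 5, x_4 = 14, x_5 = 11, x_6 = 2.
Since x_6 = x_2 = 2, the sequence is eventually periodic: after a pre-period of length 1 it cycles with period 4.
For j ≥ 2, x_j depends only on (j - 2) mod 4. (1233 - 2) mod 4 = 3, so x_{1233} = x_5 = 11.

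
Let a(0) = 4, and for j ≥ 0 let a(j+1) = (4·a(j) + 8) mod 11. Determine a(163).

Listing terms: a(0) = 4; a(1) = 2; a(2) = 5; a(3) = 6; a(4) = 10; a(5) = 4.
Since a(5) = a(0) = 4, the sequence is periodic with period 5.
(163 - 0) mod 5 = 3, so a(163) = a(3) = 6.

6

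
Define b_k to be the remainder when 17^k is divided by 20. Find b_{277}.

We have b_1 = 17,  b_2 = 9,  b_3 = 13,  b_4 = 1,  b_5 = 17.
The sequence repeats with period 4.
So b_{277} = b_{1 + ((277-1) mod 4)} = b_1 = 17.

17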